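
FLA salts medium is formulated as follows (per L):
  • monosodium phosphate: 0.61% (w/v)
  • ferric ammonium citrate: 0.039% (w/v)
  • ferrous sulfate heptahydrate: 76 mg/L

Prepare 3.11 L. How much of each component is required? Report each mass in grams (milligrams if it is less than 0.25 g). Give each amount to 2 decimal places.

Scale factor relative to 1 L: 3.11.
monosodium phosphate: 0.61 g per 100 mL × 3110 mL ÷ 100 = 18.97 g
ferric ammonium citrate: 0.039 g per 100 mL × 3110 mL ÷ 100 = 1.21 g
ferrous sulfate heptahydrate: 76 mg/L × 3.11 L = 236.36 mg

monosodium phosphate 18.97 g; ferric ammonium citrate 1.21 g; ferrous sulfate heptahydrate 236.36 mg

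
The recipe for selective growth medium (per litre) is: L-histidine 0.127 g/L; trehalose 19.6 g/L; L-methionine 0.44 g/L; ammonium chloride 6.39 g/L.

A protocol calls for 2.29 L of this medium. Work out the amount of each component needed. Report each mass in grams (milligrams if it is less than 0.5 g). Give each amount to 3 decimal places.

Scale factor relative to 1 L: 2.29.
L-histidine: 0.127 g/L × 2.29 L = 0.29083 g = 290.830 mg
trehalose: 19.6 g/L × 2.29 L = 44.884 g
L-methionine: 0.44 g/L × 2.29 L = 1.008 g
ammonium chloride: 6.39 g/L × 2.29 L = 14.633 g

L-histidine 290.830 mg; trehalose 44.884 g; L-methionine 1.008 g; ammonium chloride 14.633 g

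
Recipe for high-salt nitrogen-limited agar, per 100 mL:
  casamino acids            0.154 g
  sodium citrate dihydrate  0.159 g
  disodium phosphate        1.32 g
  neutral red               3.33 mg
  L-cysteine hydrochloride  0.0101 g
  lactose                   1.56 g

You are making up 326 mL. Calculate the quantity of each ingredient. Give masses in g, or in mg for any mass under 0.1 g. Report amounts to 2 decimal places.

Scale factor = 326 mL / 100 mL = 3.26.
casamino acids: 0.154 g × (326 mL / 100 mL) = 0.50 g
sodium citrate dihydrate: 0.159 g × (326 mL / 100 mL) = 0.52 g
disodium phosphate: 1.32 g × (326 mL / 100 mL) = 4.30 g
neutral red: 3.33 mg × (326 mL / 100 mL) = 10.86 mg
L-cysteine hydrochloride: 0.0101 g × (326 mL / 100 mL) = 0.032926 g = 32.93 mg
lactose: 1.56 g × (326 mL / 100 mL) = 5.09 g

casamino acids 0.50 g; sodium citrate dihydrate 0.52 g; disodium phosphate 4.30 g; neutral red 10.86 mg; L-cysteine hydrochloride 32.93 mg; lactose 5.09 g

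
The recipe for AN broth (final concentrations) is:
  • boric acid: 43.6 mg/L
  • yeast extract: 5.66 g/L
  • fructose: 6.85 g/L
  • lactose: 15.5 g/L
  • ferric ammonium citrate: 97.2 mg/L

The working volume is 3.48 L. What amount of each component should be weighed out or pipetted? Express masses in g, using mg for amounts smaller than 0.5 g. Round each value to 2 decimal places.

Working volume: 3.48 L.
boric acid: 43.6 mg/L × 3.48 L = 151.73 mg
yeast extract: 5.66 g/L × 3.48 L = 19.70 g
fructose: 6.85 g/L × 3.48 L = 23.84 g
lactose: 15.5 g/L × 3.48 L = 53.94 g
ferric ammonium citrate: 97.2 mg/L × 3.48 L = 338.26 mg

boric acid 151.73 mg; yeast extract 19.70 g; fructose 23.84 g; lactose 53.94 g; ferric ammonium citrate 338.26 mg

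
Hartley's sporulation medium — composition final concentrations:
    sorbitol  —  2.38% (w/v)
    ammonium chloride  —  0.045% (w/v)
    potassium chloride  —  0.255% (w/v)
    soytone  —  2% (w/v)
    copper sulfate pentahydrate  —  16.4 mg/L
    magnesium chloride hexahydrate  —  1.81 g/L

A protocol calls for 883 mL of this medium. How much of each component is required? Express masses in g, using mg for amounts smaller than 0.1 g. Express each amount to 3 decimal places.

Scale factor relative to 1 L: 0.883.
sorbitol: 2.38 g per 100 mL × 883 mL ÷ 100 = 21.015 g
ammonium chloride: 0.045 g per 100 mL × 883 mL ÷ 100 = 0.397 g
potassium chloride: 0.255 g per 100 mL × 883 mL ÷ 100 = 2.252 g
soytone: 2 g per 100 mL × 883 mL ÷ 100 = 17.660 g
copper sulfate pentahydrate: 16.4 mg/L × 0.883 L = 14.481 mg
magnesium chloride hexahydrate: 1.81 g/L × 0.883 L = 1.598 g

sorbitol 21.015 g; ammonium chloride 0.397 g; potassium chloride 2.252 g; soytone 17.660 g; copper sulfate pentahydrate 14.481 mg; magnesium chloride hexahydrate 1.598 g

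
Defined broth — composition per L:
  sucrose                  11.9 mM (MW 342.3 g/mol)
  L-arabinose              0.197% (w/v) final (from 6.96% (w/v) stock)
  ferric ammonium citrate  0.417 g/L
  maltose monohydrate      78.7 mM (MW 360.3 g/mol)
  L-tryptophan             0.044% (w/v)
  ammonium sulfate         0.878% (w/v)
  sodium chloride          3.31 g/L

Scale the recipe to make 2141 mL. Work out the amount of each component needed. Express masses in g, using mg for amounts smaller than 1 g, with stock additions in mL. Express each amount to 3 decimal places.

Scale factor relative to 1 L: 2.141.
sucrose: 11.9 mmol/L × 342.3 g/mol × 2.141 L ÷ 1000 = 8.721 g
L-arabinose: dilute stock: 0.197% ÷ 6.96% × 2141 mL = 60.600 mL
ferric ammonium citrate: 0.417 g/L × 2.141 L = 0.892797 g = 892.797 mg
maltose monohydrate: 78.7 mmol/L × 360.3 g/mol × 2.141 L ÷ 1000 = 60.709 g
L-tryptophan: 0.044 g per 100 mL × 2141 mL ÷ 100 = 0.94204 g = 942.040 mg
ammonium sulfate: 0.878% w/v = 8.78 g/L → 8.78 × 2.141 L = 18.798 g
sodium chloride: 3.31 g/L × 2.141 L = 7.087 g

sucrose 8.721 g; L-arabinose 60.600 mL; ferric ammonium citrate 892.797 mg; maltose monohydrate 60.709 g; L-tryptophan 942.040 mg; ammonium sulfate 18.798 g; sodium chloride 7.087 g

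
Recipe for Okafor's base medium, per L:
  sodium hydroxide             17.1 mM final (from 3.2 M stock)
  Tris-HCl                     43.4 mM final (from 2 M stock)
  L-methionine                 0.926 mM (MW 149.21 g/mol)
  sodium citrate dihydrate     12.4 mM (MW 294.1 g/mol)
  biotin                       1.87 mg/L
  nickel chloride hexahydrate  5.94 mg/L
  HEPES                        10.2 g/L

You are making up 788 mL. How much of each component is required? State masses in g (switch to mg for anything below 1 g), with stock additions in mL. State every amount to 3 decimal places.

Target volume = 788 mL = 0.788 L.
sodium hydroxide: C1V1 = C2V2 → 17.1 mM × 788 mL ÷ 3200 mM = 4.211 mL
Tris-HCl: dilute stock: 43.4 mM × 788 mL ÷ 2000 mM = 17.100 mL
L-methionine: 0.926 mmol/L × 149.21 mg/mmol × 0.788 L = 108.877 mg
sodium citrate dihydrate: 12.4 mmol/L × 294.1 g/mol × 0.788 L ÷ 1000 = 2.874 g
biotin: 1.87 mg/L × 0.788 L = 1.474 mg
nickel chloride hexahydrate: 5.94 mg/L × 0.788 L = 4.681 mg
HEPES: 10.2 g/L × 0.788 L = 8.038 g

sodium hydroxide 4.211 mL; Tris-HCl 17.100 mL; L-methionine 108.877 mg; sodium citrate dihydrate 2.874 g; biotin 1.474 mg; nickel chloride hexahydrate 4.681 mg; HEPES 8.038 g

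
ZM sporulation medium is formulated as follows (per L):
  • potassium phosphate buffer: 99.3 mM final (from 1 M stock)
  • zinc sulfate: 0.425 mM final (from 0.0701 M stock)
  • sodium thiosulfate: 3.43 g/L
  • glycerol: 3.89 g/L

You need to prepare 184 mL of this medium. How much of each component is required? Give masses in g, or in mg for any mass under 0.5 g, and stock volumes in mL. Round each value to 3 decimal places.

Working volume: 184 mL = 0.184 L.
potassium phosphate buffer: V = C2·V2/C1 = 99.3 mM × 184 mL ÷ 1000 mM = 18.271 mL
zinc sulfate: V = C2·V2/C1 = 0.425 mM × 184 mL ÷ 70.1 mM = 1.116 mL
sodium thiosulfate: 3.43 g/L × 0.184 L = 0.631 g
glycerol: 3.89 g/L × 0.184 L = 0.716 g

potassium phosphate buffer 18.271 mL; zinc sulfate 1.116 mL; sodium thiosulfate 0.631 g; glycerol 0.716 g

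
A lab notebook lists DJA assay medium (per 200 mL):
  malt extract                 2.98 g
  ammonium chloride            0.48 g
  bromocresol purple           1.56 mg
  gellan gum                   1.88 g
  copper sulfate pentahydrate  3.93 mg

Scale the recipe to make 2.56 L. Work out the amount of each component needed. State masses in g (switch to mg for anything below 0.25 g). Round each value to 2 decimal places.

Ratio of target to recipe volume: 2560 / 200 = 12.8.
malt extract: 2.98 g × (2560 mL / 200 mL) = 38.14 g
ammonium chloride: 0.48 g × (2560 mL / 200 mL) = 6.14 g
bromocresol purple: 1.56 mg × (2560 mL / 200 mL) = 19.97 mg
gellan gum: 1.88 g × (2560 mL / 200 mL) = 24.06 g
copper sulfate pentahydrate: 3.93 mg × (2560 mL / 200 mL) = 50.30 mg

malt extract 38.14 g; ammonium chloride 6.14 g; bromocresol purple 19.97 mg; gellan gum 24.06 g; copper sulfate pentahydrate 50.30 mg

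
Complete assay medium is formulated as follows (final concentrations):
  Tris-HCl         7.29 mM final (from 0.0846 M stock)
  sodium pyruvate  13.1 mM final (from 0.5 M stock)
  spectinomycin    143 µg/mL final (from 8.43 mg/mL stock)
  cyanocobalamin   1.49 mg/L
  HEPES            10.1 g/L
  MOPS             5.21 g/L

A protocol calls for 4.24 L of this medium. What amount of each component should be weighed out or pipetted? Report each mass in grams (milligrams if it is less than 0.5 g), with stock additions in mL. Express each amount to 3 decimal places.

Scale factor relative to 1 L: 4.24.
Tris-HCl: C1V1 = C2V2 → 7.29 mM × 4240 mL ÷ 84.6 mM = 365.362 mL
sodium pyruvate: V = C2·V2/C1 = 13.1 mM × 4240 mL ÷ 500 mM = 111.088 mL
spectinomycin: C1V1 = C2V2 → 143 µg/mL × 4240 mL ÷ 8430 µg/mL = 71.924 mL
cyanocobalamin: 1.49 mg/L × 4.24 L = 6.318 mg
HEPES: 10.1 g/L × 4.24 L = 42.824 g
MOPS: 5.21 g/L × 4.24 L = 22.090 g

Tris-HCl 365.362 mL; sodium pyruvate 111.088 mL; spectinomycin 71.924 mL; cyanocobalamin 6.318 mg; HEPES 42.824 g; MOPS 22.090 g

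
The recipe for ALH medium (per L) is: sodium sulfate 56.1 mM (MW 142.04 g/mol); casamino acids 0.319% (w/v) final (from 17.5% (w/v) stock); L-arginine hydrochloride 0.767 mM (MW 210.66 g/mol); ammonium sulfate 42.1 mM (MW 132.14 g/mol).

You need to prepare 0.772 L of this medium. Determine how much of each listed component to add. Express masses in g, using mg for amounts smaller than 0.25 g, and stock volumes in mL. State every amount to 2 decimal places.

Scale factor relative to 1 L: 0.772.
sodium sulfate: 56.1 mmol/L × 142.04 g/mol × 0.772 L ÷ 1000 = 6.15 g
casamino acids: V = C2·V2/C1 = 0.319% ÷ 17.5% × 772 mL = 14.07 mL
L-arginine hydrochloride: 0.767 mmol/L × 210.66 mg/mmol × 0.772 L = 124.74 mg
ammonium sulfate: 42.1 mmol/L × 132.14 g/mol × 0.772 L ÷ 1000 = 4.29 g

sodium sulfate 6.15 g; casamino acids 14.07 mL; L-arginine hydrochloride 124.74 mg; ammonium sulfate 4.29 g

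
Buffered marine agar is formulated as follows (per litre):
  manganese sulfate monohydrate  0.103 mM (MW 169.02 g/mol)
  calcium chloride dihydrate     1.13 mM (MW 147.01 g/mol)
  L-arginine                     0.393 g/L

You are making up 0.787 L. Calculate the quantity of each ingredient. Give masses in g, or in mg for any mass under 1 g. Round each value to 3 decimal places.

manganese sulfate monohydrate 13.701 mg; calcium chloride dihydrate 130.737 mg; L-arginine 309.291 mg

Scale factor relative to 1 L: 0.787.
manganese sulfate monohydrate: 0.103 mmol/L × 169.02 mg/mmol × 0.787 L = 13.701 mg
calcium chloride dihydrate: 1.13 mmol/L × 147.01 mg/mmol × 0.787 L = 130.737 mg
L-arginine: 0.393 g/L × 0.787 L = 0.309291 g = 309.291 mg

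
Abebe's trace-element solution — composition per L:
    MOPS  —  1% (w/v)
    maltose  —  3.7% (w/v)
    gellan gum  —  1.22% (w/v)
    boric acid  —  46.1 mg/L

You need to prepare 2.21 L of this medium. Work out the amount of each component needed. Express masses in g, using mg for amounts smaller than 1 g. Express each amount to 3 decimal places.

MOPS 22.100 g; maltose 81.770 g; gellan gum 26.962 g; boric acid 101.881 mg

Working volume: 2.21 L.
MOPS: 1% w/v = 10 g/L → 10 × 2.21 L = 22.100 g
maltose: 3.7 g per 100 mL × 2210 mL ÷ 100 = 81.770 g
gellan gum: 1.22 g per 100 mL × 2210 mL ÷ 100 = 26.962 g
boric acid: 46.1 mg/L × 2.21 L = 101.881 mg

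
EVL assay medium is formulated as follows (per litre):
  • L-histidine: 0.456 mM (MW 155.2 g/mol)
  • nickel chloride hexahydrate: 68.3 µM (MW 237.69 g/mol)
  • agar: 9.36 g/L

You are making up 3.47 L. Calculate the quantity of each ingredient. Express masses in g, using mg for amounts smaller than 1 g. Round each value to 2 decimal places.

Working volume: 3.47 L.
L-histidine: 0.456 mmol/L × 155.2 mg/mmol × 3.47 L = 245.58 mg
nickel chloride hexahydrate: 68.3 µmol/L × 237.69 g/mol × 3.47 L ÷ 1000 = 56.33 mg
agar: 9.36 g/L × 3.47 L = 32.48 g

L-histidine 245.58 mg; nickel chloride hexahydrate 56.33 mg; agar 32.48 g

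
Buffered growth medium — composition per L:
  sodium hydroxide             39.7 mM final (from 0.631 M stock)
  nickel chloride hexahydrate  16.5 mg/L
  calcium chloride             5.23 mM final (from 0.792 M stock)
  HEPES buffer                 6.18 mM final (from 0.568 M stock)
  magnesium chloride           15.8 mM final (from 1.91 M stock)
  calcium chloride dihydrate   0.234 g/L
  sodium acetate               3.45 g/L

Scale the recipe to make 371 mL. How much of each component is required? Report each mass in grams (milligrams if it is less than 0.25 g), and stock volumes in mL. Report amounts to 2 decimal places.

Target volume = 371 mL = 0.371 L.
sodium hydroxide: V = C2·V2/C1 = 39.7 mM × 371 mL ÷ 631 mM = 23.34 mL
nickel chloride hexahydrate: 16.5 mg/L × 0.371 L = 6.12 mg
calcium chloride: C1V1 = C2V2 → 5.23 mM × 371 mL ÷ 792 mM = 2.45 mL
HEPES buffer: dilute stock: 6.18 mM × 371 mL ÷ 568 mM = 4.04 mL
magnesium chloride: dilute stock: 15.8 mM × 371 mL ÷ 1910 mM = 3.07 mL
calcium chloride dihydrate: 0.234 g/L × 0.371 L = 0.086814 g = 86.81 mg
sodium acetate: 3.45 g/L × 0.371 L = 1.28 g

sodium hydroxide 23.34 mL; nickel chloride hexahydrate 6.12 mg; calcium chloride 2.45 mL; HEPES buffer 4.04 mL; magnesium chloride 3.07 mL; calcium chloride dihydrate 86.81 mg; sodium acetate 1.28 g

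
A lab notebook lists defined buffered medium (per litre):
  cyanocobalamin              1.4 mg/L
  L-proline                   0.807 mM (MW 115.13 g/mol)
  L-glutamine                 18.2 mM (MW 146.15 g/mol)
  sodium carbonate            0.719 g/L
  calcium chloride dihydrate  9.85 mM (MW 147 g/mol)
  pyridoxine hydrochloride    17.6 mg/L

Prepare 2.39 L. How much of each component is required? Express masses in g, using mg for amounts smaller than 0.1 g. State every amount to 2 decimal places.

Scale factor relative to 1 L: 2.39.
cyanocobalamin: 1.4 mg/L × 2.39 L = 3.35 mg
L-proline: 0.807 mmol/L × 115.13 g/mol × 2.39 L ÷ 1000 = 0.22 g
L-glutamine: 18.2 mmol/L × 146.15 g/mol × 2.39 L ÷ 1000 = 6.36 g
sodium carbonate: 0.719 g/L × 2.39 L = 1.72 g
calcium chloride dihydrate: 9.85 mmol/L × 147 g/mol × 2.39 L ÷ 1000 = 3.46 g
pyridoxine hydrochloride: 17.6 mg/L × 2.39 L = 42.06 mg

cyanocobalamin 3.35 mg; L-proline 0.22 g; L-glutamine 6.36 g; sodium carbonate 1.72 g; calcium chloride dihydrate 3.46 g; pyridoxine hydrochloride 42.06 mg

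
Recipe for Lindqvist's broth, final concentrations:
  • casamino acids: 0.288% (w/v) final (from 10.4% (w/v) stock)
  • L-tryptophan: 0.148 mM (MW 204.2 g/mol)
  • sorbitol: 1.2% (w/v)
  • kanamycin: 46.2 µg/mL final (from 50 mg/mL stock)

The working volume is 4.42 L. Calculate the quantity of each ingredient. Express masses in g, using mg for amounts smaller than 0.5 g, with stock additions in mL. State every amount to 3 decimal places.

casamino acids 122.400 mL; L-tryptophan 133.579 mg; sorbitol 53.040 g; kanamycin 4.084 mL

Working volume: 4.42 L.
casamino acids: dilute stock: 0.288% ÷ 10.4% × 4420 mL = 122.400 mL
L-tryptophan: 0.148 mmol/L × 204.2 mg/mmol × 4.42 L = 133.579 mg
sorbitol: 1.2% w/v = 12 g/L → 12 × 4.42 L = 53.040 g
kanamycin: dilute stock: 46.2 µg/mL × 4420 mL ÷ 50000 µg/mL = 4.084 mL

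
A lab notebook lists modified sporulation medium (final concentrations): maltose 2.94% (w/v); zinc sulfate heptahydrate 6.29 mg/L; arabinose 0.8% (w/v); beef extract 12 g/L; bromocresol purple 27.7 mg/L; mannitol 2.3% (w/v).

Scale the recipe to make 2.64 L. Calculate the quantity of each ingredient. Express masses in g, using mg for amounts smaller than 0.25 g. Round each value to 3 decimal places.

maltose 77.616 g; zinc sulfate heptahydrate 16.606 mg; arabinose 21.120 g; beef extract 31.680 g; bromocresol purple 73.128 mg; mannitol 60.720 g

Scale factor relative to 1 L: 2.64.
maltose: 2.94 g per 100 mL × 2640 mL ÷ 100 = 77.616 g
zinc sulfate heptahydrate: 6.29 mg/L × 2.64 L = 16.606 mg
arabinose: 0.8% w/v = 8 g/L → 8 × 2.64 L = 21.120 g
beef extract: 12 g/L × 2.64 L = 31.680 g
bromocresol purple: 27.7 mg/L × 2.64 L = 73.128 mg
mannitol: 2.3 g per 100 mL × 2640 mL ÷ 100 = 60.720 g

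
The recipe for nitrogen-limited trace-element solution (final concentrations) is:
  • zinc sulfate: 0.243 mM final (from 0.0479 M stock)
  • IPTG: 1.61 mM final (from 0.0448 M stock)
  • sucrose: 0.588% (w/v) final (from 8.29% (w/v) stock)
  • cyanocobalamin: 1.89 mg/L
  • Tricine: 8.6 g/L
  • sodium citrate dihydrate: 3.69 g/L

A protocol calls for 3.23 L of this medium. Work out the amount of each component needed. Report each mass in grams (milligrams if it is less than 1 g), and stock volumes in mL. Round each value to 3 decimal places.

zinc sulfate 16.386 mL; IPTG 116.078 mL; sucrose 229.100 mL; cyanocobalamin 6.105 mg; Tricine 27.778 g; sodium citrate dihydrate 11.919 g

Scale factor relative to 1 L: 3.23.
zinc sulfate: C1V1 = C2V2 → 0.243 mM × 3230 mL ÷ 47.9 mM = 16.386 mL
IPTG: V = C2·V2/C1 = 1.61 mM × 3230 mL ÷ 44.8 mM = 116.078 mL
sucrose: dilute stock: 0.588% ÷ 8.29% × 3230 mL = 229.100 mL
cyanocobalamin: 1.89 mg/L × 3.23 L = 6.105 mg
Tricine: 8.6 g/L × 3.23 L = 27.778 g
sodium citrate dihydrate: 3.69 g/L × 3.23 L = 11.919 g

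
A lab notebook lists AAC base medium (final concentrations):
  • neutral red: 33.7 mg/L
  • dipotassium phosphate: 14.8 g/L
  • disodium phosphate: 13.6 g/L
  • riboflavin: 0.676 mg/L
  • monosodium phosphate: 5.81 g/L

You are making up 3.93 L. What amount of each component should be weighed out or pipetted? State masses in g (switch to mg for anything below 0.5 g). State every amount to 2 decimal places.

Working volume: 3.93 L.
neutral red: 33.7 mg/L × 3.93 L = 132.44 mg
dipotassium phosphate: 14.8 g/L × 3.93 L = 58.16 g
disodium phosphate: 13.6 g/L × 3.93 L = 53.45 g
riboflavin: 0.676 mg/L × 3.93 L = 2.66 mg
monosodium phosphate: 5.81 g/L × 3.93 L = 22.83 g

neutral red 132.44 mg; dipotassium phosphate 58.16 g; disodium phosphate 53.45 g; riboflavin 2.66 mg; monosodium phosphate 22.83 g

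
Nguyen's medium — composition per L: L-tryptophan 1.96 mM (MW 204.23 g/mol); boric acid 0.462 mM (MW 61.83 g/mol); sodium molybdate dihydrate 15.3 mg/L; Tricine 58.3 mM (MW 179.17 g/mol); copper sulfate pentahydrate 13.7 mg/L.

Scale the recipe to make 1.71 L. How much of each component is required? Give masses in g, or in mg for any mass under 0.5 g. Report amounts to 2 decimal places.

L-tryptophan 0.68 g; boric acid 48.85 mg; sodium molybdate dihydrate 26.16 mg; Tricine 17.86 g; copper sulfate pentahydrate 23.43 mg

Scale factor relative to 1 L: 1.71.
L-tryptophan: 1.96 mmol/L × 204.23 g/mol × 1.71 L ÷ 1000 = 0.68 g
boric acid: 0.462 mmol/L × 61.83 mg/mmol × 1.71 L = 48.85 mg
sodium molybdate dihydrate: 15.3 mg/L × 1.71 L = 26.16 mg
Tricine: 58.3 mmol/L × 179.17 g/mol × 1.71 L ÷ 1000 = 17.86 g
copper sulfate pentahydrate: 13.7 mg/L × 1.71 L = 23.43 mg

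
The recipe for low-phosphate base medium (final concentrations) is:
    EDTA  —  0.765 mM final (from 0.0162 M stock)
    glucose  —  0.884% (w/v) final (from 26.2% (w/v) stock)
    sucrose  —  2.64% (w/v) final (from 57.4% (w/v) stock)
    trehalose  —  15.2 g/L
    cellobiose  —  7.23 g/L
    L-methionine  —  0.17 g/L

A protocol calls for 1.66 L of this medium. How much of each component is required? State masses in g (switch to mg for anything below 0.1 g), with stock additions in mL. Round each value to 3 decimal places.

EDTA 78.389 mL; glucose 56.009 mL; sucrose 76.348 mL; trehalose 25.232 g; cellobiose 12.002 g; L-methionine 0.282 g

Working volume: 1.66 L.
EDTA: C1V1 = C2V2 → 0.765 mM × 1660 mL ÷ 16.2 mM = 78.389 mL
glucose: dilute stock: 0.884% ÷ 26.2% × 1660 mL = 56.009 mL
sucrose: C1V1 = C2V2 → 2.64% ÷ 57.4% × 1660 mL = 76.348 mL
trehalose: 15.2 g/L × 1.66 L = 25.232 g
cellobiose: 7.23 g/L × 1.66 L = 12.002 g
L-methionine: 0.17 g/L × 1.66 L = 0.282 g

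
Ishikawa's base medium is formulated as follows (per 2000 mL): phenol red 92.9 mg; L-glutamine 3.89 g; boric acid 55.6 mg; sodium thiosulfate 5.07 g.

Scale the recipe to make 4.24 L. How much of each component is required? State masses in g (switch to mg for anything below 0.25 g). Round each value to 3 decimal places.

Ratio of target to recipe volume: 4240 / 2000 = 2.12.
phenol red: 92.9 mg × (4240 mL / 2000 mL) = 196.948 mg
L-glutamine: 3.89 g × (4240 mL / 2000 mL) = 8.247 g
boric acid: 55.6 mg × (4240 mL / 2000 mL) = 117.872 mg
sodium thiosulfate: 5.07 g × (4240 mL / 2000 mL) = 10.748 g

phenol red 196.948 mg; L-glutamine 8.247 g; boric acid 117.872 mg; sodium thiosulfate 10.748 g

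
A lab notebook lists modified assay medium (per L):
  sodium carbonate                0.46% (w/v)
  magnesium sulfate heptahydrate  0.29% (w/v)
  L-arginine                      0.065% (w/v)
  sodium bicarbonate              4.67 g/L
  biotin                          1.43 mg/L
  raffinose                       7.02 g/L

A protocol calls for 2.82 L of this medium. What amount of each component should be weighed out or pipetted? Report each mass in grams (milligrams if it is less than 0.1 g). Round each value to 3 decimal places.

Scale factor relative to 1 L: 2.82.
sodium carbonate: 0.46% w/v = 4.6 g/L → 4.6 × 2.82 L = 12.972 g
magnesium sulfate heptahydrate: 0.29% w/v = 2.9 g/L → 2.9 × 2.82 L = 8.178 g
L-arginine: 0.065% w/v = 0.65 g/L → 0.65 × 2.82 L = 1.833 g
sodium bicarbonate: 4.67 g/L × 2.82 L = 13.169 g
biotin: 1.43 mg/L × 2.82 L = 4.033 mg
raffinose: 7.02 g/L × 2.82 L = 19.796 g

sodium carbonate 12.972 g; magnesium sulfate heptahydrate 8.178 g; L-arginine 1.833 g; sodium bicarbonate 13.169 g; biotin 4.033 mg; raffinose 19.796 g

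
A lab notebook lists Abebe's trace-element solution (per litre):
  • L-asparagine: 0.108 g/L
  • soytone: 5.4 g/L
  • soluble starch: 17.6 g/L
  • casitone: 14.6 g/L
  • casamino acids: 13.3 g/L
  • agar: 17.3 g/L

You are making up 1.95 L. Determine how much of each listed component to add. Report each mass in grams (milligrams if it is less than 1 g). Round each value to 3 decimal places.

Scale factor relative to 1 L: 1.95.
L-asparagine: 0.108 g/L × 1.95 L = 0.2106 g = 210.600 mg
soytone: 5.4 g/L × 1.95 L = 10.530 g
soluble starch: 17.6 g/L × 1.95 L = 34.320 g
casitone: 14.6 g/L × 1.95 L = 28.470 g
casamino acids: 13.3 g/L × 1.95 L = 25.935 g
agar: 17.3 g/L × 1.95 L = 33.735 g

L-asparagine 210.600 mg; soytone 10.530 g; soluble starch 34.320 g; casitone 28.470 g; casamino acids 25.935 g; agar 33.735 g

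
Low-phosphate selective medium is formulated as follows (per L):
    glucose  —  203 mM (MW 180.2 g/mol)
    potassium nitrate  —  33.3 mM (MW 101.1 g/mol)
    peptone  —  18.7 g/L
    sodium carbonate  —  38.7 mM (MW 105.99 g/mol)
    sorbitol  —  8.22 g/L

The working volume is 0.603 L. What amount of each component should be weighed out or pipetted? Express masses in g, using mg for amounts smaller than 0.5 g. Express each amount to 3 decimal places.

Working volume: 0.603 L.
glucose: 203 mmol/L × 180.2 g/mol × 0.603 L ÷ 1000 = 22.058 g
potassium nitrate: 33.3 mmol/L × 101.1 g/mol × 0.603 L ÷ 1000 = 2.030 g
peptone: 18.7 g/L × 0.603 L = 11.276 g
sodium carbonate: 38.7 mmol/L × 105.99 g/mol × 0.603 L ÷ 1000 = 2.473 g
sorbitol: 8.22 g/L × 0.603 L = 4.957 g

glucose 22.058 g; potassium nitrate 2.030 g; peptone 11.276 g; sodium carbonate 2.473 g; sorbitol 4.957 g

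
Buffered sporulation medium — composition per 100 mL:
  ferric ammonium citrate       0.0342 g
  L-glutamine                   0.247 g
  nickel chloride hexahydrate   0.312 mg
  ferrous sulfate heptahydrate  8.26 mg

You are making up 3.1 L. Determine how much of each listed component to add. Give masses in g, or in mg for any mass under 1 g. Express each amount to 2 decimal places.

ferric ammonium citrate 1.06 g; L-glutamine 7.66 g; nickel chloride hexahydrate 9.67 mg; ferrous sulfate heptahydrate 256.06 mg

Ratio of target to recipe volume: 3100 / 100 = 31.
ferric ammonium citrate: 0.0342 g × (3100 mL / 100 mL) = 1.06 g
L-glutamine: 0.247 g × (3100 mL / 100 mL) = 7.66 g
nickel chloride hexahydrate: 0.312 mg × (3100 mL / 100 mL) = 9.67 mg
ferrous sulfate heptahydrate: 8.26 mg × (3100 mL / 100 mL) = 256.06 mg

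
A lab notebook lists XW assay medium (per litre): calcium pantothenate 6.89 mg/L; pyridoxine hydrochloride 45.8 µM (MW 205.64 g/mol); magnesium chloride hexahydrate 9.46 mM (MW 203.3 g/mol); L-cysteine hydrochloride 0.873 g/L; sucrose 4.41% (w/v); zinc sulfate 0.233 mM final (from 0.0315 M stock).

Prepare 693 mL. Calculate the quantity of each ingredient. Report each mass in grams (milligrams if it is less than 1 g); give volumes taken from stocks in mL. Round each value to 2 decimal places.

Working volume: 693 mL = 0.693 L.
calcium pantothenate: 6.89 mg/L × 0.693 L = 4.77 mg
pyridoxine hydrochloride: 45.8 µmol/L × 205.64 g/mol × 0.693 L ÷ 1000 = 6.53 mg
magnesium chloride hexahydrate: 9.46 mmol/L × 203.3 g/mol × 0.693 L ÷ 1000 = 1.33 g
L-cysteine hydrochloride: 0.873 g/L × 0.693 L = 0.604989 g = 604.99 mg
sucrose: 4.41 g per 100 mL × 693 mL ÷ 100 = 30.56 g
zinc sulfate: V = C2·V2/C1 = 0.233 mM × 693 mL ÷ 31.5 mM = 5.13 mL

calcium pantothenate 4.77 mg; pyridoxine hydrochloride 6.53 mg; magnesium chloride hexahydrate 1.33 g; L-cysteine hydrochloride 604.99 mg; sucrose 30.56 g; zinc sulfate 5.13 mL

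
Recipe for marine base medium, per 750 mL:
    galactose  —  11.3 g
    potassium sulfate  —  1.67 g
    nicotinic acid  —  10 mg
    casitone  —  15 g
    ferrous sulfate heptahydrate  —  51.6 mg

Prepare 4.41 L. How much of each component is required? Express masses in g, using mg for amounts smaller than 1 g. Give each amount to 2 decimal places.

Scale factor = 4410 mL / 750 mL = 5.88.
galactose: 11.3 g × (4410 mL / 750 mL) = 66.44 g
potassium sulfate: 1.67 g × (4410 mL / 750 mL) = 9.82 g
nicotinic acid: 10 mg × (4410 mL / 750 mL) = 58.80 mg
casitone: 15 g × (4410 mL / 750 mL) = 88.20 g
ferrous sulfate heptahydrate: 51.6 mg × (4410 mL / 750 mL) = 303.41 mg

galactose 66.44 g; potassium sulfate 9.82 g; nicotinic acid 58.80 mg; casitone 88.20 g; ferrous sulfate heptahydrate 303.41 mg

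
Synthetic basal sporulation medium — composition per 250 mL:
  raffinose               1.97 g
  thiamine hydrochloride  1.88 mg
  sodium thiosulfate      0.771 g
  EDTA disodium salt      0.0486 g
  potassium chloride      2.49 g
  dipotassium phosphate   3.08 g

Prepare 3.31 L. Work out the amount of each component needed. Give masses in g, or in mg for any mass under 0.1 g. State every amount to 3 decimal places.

Scale factor = 3310 mL / 250 mL = 13.24.
raffinose: 1.97 g × (3310 mL / 250 mL) = 26.083 g
thiamine hydrochloride: 1.88 mg × (3310 mL / 250 mL) = 24.891 mg
sodium thiosulfate: 0.771 g × (3310 mL / 250 mL) = 10.208 g
EDTA disodium salt: 0.0486 g × (3310 mL / 250 mL) = 0.643 g
potassium chloride: 2.49 g × (3310 mL / 250 mL) = 32.968 g
dipotassium phosphate: 3.08 g × (3310 mL / 250 mL) = 40.779 g

raffinose 26.083 g; thiamine hydrochloride 24.891 mg; sodium thiosulfate 10.208 g; EDTA disodium salt 0.643 g; potassium chloride 32.968 g; dipotassium phosphate 40.779 g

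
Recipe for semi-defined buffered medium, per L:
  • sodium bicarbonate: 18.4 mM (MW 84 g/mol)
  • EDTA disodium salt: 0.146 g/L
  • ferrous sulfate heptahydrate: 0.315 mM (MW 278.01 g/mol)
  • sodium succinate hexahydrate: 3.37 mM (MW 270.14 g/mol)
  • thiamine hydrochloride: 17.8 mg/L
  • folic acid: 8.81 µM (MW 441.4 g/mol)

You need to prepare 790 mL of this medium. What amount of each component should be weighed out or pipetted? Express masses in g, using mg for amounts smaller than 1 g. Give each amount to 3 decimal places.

Working volume: 790 mL = 0.79 L.
sodium bicarbonate: 18.4 mmol/L × 84 g/mol × 0.79 L ÷ 1000 = 1.221 g
EDTA disodium salt: 0.146 g/L × 0.79 L = 0.11534 g = 115.340 mg
ferrous sulfate heptahydrate: 0.315 mmol/L × 278.01 mg/mmol × 0.79 L = 69.183 mg
sodium succinate hexahydrate: 3.37 mmol/L × 270.14 mg/mmol × 0.79 L = 719.194 mg
thiamine hydrochloride: 17.8 mg/L × 0.79 L = 14.062 mg
folic acid: 8.81 µmol/L × 441.4 g/mol × 0.79 L ÷ 1000 = 3.072 mg

sodium bicarbonate 1.221 g; EDTA disodium salt 115.340 mg; ferrous sulfate heptahydrate 69.183 mg; sodium succinate hexahydrate 719.194 mg; thiamine hydrochloride 14.062 mg; folic acid 3.072 mg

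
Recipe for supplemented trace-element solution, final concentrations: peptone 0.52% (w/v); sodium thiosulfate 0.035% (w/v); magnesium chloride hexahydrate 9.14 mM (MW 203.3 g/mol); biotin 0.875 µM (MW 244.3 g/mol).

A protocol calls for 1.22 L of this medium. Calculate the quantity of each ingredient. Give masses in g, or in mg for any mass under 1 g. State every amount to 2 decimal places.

Scale factor relative to 1 L: 1.22.
peptone: 0.52 g per 100 mL × 1220 mL ÷ 100 = 6.34 g
sodium thiosulfate: 0.035 g per 100 mL × 1220 mL ÷ 100 = 0.427 g = 427.00 mg
magnesium chloride hexahydrate: 9.14 mmol/L × 203.3 g/mol × 1.22 L ÷ 1000 = 2.27 g
biotin: 0.875 µmol/L × 244.3 g/mol × 1.22 L ÷ 1000 = 0.26 mg

peptone 6.34 g; sodium thiosulfate 427.00 mg; magnesium chloride hexahydrate 2.27 g; biotin 0.26 mg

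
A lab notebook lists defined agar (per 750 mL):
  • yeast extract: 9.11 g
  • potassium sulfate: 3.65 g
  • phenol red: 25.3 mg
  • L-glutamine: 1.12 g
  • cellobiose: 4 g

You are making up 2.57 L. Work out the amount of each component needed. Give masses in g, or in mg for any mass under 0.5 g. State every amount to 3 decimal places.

Ratio of target to recipe volume: 2570 / 750 = 3.42667.
yeast extract: 9.11 g × (2570 mL / 750 mL) = 31.217 g
potassium sulfate: 3.65 g × (2570 mL / 750 mL) = 12.507 g
phenol red: 25.3 mg × (2570 mL / 750 mL) = 86.695 mg
L-glutamine: 1.12 g × (2570 mL / 750 mL) = 3.838 g
cellobiose: 4 g × (2570 mL / 750 mL) = 13.707 g

yeast extract 31.217 g; potassium sulfate 12.507 g; phenol red 86.695 mg; L-glutamine 3.838 g; cellobiose 13.707 g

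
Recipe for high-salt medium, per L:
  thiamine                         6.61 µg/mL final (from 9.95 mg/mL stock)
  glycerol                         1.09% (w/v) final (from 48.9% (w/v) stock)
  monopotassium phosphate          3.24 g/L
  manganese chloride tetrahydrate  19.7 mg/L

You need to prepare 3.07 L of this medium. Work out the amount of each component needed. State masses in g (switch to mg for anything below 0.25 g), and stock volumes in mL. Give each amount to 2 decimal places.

Working volume: 3.07 L.
thiamine: V = C2·V2/C1 = 6.61 µg/mL × 3070 mL ÷ 9950 µg/mL = 2.04 mL
glycerol: V = C2·V2/C1 = 1.09% ÷ 48.9% × 3070 mL = 68.43 mL
monopotassium phosphate: 3.24 g/L × 3.07 L = 9.95 g
manganese chloride tetrahydrate: 19.7 mg/L × 3.07 L = 60.48 mg

thiamine 2.04 mL; glycerol 68.43 mL; monopotassium phosphate 9.95 g; manganese chloride tetrahydrate 60.48 mg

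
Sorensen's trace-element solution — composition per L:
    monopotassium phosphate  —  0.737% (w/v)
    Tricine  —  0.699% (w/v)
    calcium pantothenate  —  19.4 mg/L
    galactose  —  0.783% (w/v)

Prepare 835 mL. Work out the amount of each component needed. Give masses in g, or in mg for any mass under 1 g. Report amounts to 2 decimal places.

monopotassium phosphate 6.15 g; Tricine 5.84 g; calcium pantothenate 16.20 mg; galactose 6.54 g

Scale factor relative to 1 L: 0.835.
monopotassium phosphate: 0.737% w/v = 7.37 g/L → 7.37 × 0.835 L = 6.15 g
Tricine: 0.699 g per 100 mL × 835 mL ÷ 100 = 5.84 g
calcium pantothenate: 19.4 mg/L × 0.835 L = 16.20 mg
galactose: 0.783 g per 100 mL × 835 mL ÷ 100 = 6.54 g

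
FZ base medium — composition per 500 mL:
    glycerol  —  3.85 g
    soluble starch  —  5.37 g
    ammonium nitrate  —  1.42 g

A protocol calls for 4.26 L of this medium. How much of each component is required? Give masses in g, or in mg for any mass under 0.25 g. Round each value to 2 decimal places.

glycerol 32.80 g; soluble starch 45.75 g; ammonium nitrate 12.10 g

Ratio of target to recipe volume: 4260 / 500 = 8.52.
glycerol: 3.85 g × (4260 mL / 500 mL) = 32.80 g
soluble starch: 5.37 g × (4260 mL / 500 mL) = 45.75 g
ammonium nitrate: 1.42 g × (4260 mL / 500 mL) = 12.10 g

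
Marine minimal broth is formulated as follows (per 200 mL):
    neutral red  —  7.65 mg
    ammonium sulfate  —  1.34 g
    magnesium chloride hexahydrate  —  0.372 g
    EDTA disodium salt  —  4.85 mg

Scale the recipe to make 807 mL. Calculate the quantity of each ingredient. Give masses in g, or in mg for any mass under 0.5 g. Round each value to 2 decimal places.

Scale factor = 807 mL / 200 mL = 4.035.
neutral red: 7.65 mg × (807 mL / 200 mL) = 30.87 mg
ammonium sulfate: 1.34 g × (807 mL / 200 mL) = 5.41 g
magnesium chloride hexahydrate: 0.372 g × (807 mL / 200 mL) = 1.50 g
EDTA disodium salt: 4.85 mg × (807 mL / 200 mL) = 19.57 mg

neutral red 30.87 mg; ammonium sulfate 5.41 g; magnesium chloride hexahydrate 1.50 g; EDTA disodium salt 19.57 mg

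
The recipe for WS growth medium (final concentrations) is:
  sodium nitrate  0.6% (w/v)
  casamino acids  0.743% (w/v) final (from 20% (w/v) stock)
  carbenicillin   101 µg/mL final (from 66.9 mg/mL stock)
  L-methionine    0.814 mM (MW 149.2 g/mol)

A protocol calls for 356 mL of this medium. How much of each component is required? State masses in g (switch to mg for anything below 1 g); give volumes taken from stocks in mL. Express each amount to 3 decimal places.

sodium nitrate 2.136 g; casamino acids 13.225 mL; carbenicillin 0.537 mL; L-methionine 43.236 mg

Target volume = 356 mL = 0.356 L.
sodium nitrate: 0.6% w/v = 6 g/L → 6 × 0.356 L = 2.136 g
casamino acids: dilute stock: 0.743% ÷ 20% × 356 mL = 13.225 mL
carbenicillin: dilute stock: 101 µg/mL × 356 mL ÷ 66900 µg/mL = 0.537 mL
L-methionine: 0.814 mmol/L × 149.2 mg/mmol × 0.356 L = 43.236 mg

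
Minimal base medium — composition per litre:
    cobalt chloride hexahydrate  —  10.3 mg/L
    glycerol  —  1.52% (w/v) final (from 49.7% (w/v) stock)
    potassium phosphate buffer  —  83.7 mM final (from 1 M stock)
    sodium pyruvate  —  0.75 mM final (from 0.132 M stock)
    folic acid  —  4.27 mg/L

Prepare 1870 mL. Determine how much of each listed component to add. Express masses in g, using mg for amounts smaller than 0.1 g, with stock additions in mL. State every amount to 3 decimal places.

cobalt chloride hexahydrate 19.261 mg; glycerol 57.191 mL; potassium phosphate buffer 156.519 mL; sodium pyruvate 10.625 mL; folic acid 7.985 mg

Working volume: 1870 mL = 1.87 L.
cobalt chloride hexahydrate: 10.3 mg/L × 1.87 L = 19.261 mg
glycerol: V = C2·V2/C1 = 1.52% ÷ 49.7% × 1870 mL = 57.191 mL
potassium phosphate buffer: C1V1 = C2V2 → 83.7 mM × 1870 mL ÷ 1000 mM = 156.519 mL
sodium pyruvate: dilute stock: 0.75 mM × 1870 mL ÷ 132 mM = 10.625 mL
folic acid: 4.27 mg/L × 1.87 L = 7.985 mg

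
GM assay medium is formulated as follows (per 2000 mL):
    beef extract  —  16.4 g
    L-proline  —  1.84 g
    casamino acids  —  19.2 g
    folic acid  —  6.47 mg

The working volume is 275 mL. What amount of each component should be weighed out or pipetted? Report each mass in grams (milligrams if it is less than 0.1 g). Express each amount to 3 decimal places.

Ratio of target to recipe volume: 275 / 2000 = 0.1375.
beef extract: 16.4 g × (275 mL / 2000 mL) = 2.255 g
L-proline: 1.84 g × (275 mL / 2000 mL) = 0.253 g
casamino acids: 19.2 g × (275 mL / 2000 mL) = 2.640 g
folic acid: 6.47 mg × (275 mL / 2000 mL) = 0.890 mg

beef extract 2.255 g; L-proline 0.253 g; casamino acids 2.640 g; folic acid 0.890 mg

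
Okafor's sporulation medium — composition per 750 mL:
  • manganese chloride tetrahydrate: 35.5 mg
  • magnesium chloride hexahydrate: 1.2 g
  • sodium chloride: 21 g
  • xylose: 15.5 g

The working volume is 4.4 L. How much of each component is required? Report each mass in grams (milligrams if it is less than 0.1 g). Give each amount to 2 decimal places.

manganese chloride tetrahydrate 0.21 g; magnesium chloride hexahydrate 7.04 g; sodium chloride 123.20 g; xylose 90.93 g

Ratio of target to recipe volume: 4400 / 750 = 5.86667.
manganese chloride tetrahydrate: 35.5 mg × (4400 mL / 750 mL) = 208.267 mg = 0.21 g
magnesium chloride hexahydrate: 1.2 g × (4400 mL / 750 mL) = 7.04 g
sodium chloride: 21 g × (4400 mL / 750 mL) = 123.20 g
xylose: 15.5 g × (4400 mL / 750 mL) = 90.93 g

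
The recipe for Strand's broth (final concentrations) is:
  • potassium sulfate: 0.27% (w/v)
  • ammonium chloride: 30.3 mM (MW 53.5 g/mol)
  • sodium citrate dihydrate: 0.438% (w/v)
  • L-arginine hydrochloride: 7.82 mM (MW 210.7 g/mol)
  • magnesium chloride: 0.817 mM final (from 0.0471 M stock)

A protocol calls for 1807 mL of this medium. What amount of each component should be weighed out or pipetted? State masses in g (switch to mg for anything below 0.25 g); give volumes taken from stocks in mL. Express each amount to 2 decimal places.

potassium sulfate 4.88 g; ammonium chloride 2.93 g; sodium citrate dihydrate 7.91 g; L-arginine hydrochloride 2.98 g; magnesium chloride 31.34 mL

Working volume: 1807 mL = 1.807 L.
potassium sulfate: 0.27 g per 100 mL × 1807 mL ÷ 100 = 4.88 g
ammonium chloride: 30.3 mmol/L × 53.5 g/mol × 1.807 L ÷ 1000 = 2.93 g
sodium citrate dihydrate: 0.438% w/v = 4.38 g/L → 4.38 × 1.807 L = 7.91 g
L-arginine hydrochloride: 7.82 mmol/L × 210.7 g/mol × 1.807 L ÷ 1000 = 2.98 g
magnesium chloride: C1V1 = C2V2 → 0.817 mM × 1807 mL ÷ 47.1 mM = 31.34 mL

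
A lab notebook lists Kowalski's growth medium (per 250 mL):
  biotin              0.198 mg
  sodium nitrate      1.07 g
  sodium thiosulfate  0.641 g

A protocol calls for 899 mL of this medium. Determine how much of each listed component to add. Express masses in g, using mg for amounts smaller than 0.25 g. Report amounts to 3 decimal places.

Ratio of target to recipe volume: 899 / 250 = 3.596.
biotin: 0.198 mg × (899 mL / 250 mL) = 0.712 mg
sodium nitrate: 1.07 g × (899 mL / 250 mL) = 3.848 g
sodium thiosulfate: 0.641 g × (899 mL / 250 mL) = 2.305 g

biotin 0.712 mg; sodium nitrate 3.848 g; sodium thiosulfate 2.305 g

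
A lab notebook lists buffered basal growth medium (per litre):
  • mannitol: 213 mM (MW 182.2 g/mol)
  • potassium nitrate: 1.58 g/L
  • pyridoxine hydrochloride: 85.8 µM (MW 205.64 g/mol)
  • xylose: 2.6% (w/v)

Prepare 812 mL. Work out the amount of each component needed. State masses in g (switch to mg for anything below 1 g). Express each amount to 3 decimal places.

Target volume = 812 mL = 0.812 L.
mannitol: 213 mmol/L × 182.2 g/mol × 0.812 L ÷ 1000 = 31.513 g
potassium nitrate: 1.58 g/L × 0.812 L = 1.283 g
pyridoxine hydrochloride: 85.8 µmol/L × 205.64 g/mol × 0.812 L ÷ 1000 = 14.327 mg
xylose: 2.6 g per 100 mL × 812 mL ÷ 100 = 21.112 g

mannitol 31.513 g; potassium nitrate 1.283 g; pyridoxine hydrochloride 14.327 mg; xylose 21.112 g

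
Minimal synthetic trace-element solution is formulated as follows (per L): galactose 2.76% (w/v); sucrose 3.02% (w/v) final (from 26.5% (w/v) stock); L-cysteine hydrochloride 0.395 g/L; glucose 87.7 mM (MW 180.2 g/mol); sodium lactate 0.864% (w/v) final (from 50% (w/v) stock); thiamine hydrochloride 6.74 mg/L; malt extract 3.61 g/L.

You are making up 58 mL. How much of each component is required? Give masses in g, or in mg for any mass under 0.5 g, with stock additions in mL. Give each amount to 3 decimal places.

galactose 1.601 g; sucrose 6.610 mL; L-cysteine hydrochloride 22.910 mg; glucose 0.917 g; sodium lactate 1.002 mL; thiamine hydrochloride 0.391 mg; malt extract 209.380 mg

Scale factor relative to 1 L: 0.058.
galactose: 2.76% w/v = 27.6 g/L → 27.6 × 0.058 L = 1.601 g
sucrose: C1V1 = C2V2 → 3.02% ÷ 26.5% × 58 mL = 6.610 mL
L-cysteine hydrochloride: 0.395 g/L × 0.058 L = 0.02291 g = 22.910 mg
glucose: 87.7 mmol/L × 180.2 g/mol × 0.058 L ÷ 1000 = 0.917 g
sodium lactate: dilute stock: 0.864% ÷ 50% × 58 mL = 1.002 mL
thiamine hydrochloride: 6.74 mg/L × 0.058 L = 0.391 mg
malt extract: 3.61 g/L × 0.058 L = 0.20938 g = 209.380 mg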